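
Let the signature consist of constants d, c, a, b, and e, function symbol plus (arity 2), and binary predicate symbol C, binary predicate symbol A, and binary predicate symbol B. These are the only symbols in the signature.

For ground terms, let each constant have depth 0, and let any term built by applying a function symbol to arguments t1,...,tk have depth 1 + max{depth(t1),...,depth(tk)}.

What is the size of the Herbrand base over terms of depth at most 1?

2700

First count ground terms of depth ≤ 1.
Let N_k count ground terms of depth at most k. Each non-constant term of depth ≤ k is some function symbol applied to depth-≤(k−1) arguments, giving N_k = 5 + N_{k-1}^2.
N_0 = 5
N_1 = 5 + 5^2 = 30
So |H| = 30.
A ground atom is a predicate applied to a tuple of terms from H, so the count is the sum over predicates of |H|^arity:
  C: 30^2 = 900;  A: 30^2 = 900;  B: 30^2 = 900
Total ground atoms: 900 + 900 + 900 = 2700.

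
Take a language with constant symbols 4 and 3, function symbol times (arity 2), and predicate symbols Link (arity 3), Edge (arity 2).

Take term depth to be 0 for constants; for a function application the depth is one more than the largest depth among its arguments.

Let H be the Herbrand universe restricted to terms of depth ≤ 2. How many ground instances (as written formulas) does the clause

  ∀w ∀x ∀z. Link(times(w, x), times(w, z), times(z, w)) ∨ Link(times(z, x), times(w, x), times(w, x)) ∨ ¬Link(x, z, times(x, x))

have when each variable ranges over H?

54872

Ground terms of depth ≤ 2:
  Let N_k = |{terms of depth ≤ k}|. Then N_0 = 2 and N_k = 2 + N_{k-1}^2 for k ≥ 1 (one summand per function symbol, arity giving the exponent).
  N_0 = 2
  N_1 = 2 + 2^2 = 6
  N_2 = 2 + 6^2 = 38
So there are 38 ground terms available for substitution.
The clause has 3 distinct variables (w, x, z), each appearing in the body. In the free term algebra distinct substitutions yield syntactically distinct ground instances.
Number of ground instances = 38^3 = 54872.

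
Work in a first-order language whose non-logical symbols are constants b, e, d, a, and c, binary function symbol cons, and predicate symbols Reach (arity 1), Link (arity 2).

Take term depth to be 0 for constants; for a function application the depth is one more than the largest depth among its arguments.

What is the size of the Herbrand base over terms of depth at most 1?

930

First count ground terms of depth ≤ 1.
Let N_k count ground terms of depth at most k. Each non-constant term of depth ≤ k is some function symbol applied to depth-≤(k−1) arguments, giving N_k = 5 + N_{k-1}^2.
N_0 = 5
N_1 = 5 + 5^2 = 30
So |H| = 30.
Ground atoms are formed by filling each argument slot of a predicate with a term from H, so an r-ary predicate gives |H|^r atoms:
  Reach: 30;  Link: 30^2 = 900
Total ground atoms: 30 + 900 = 930.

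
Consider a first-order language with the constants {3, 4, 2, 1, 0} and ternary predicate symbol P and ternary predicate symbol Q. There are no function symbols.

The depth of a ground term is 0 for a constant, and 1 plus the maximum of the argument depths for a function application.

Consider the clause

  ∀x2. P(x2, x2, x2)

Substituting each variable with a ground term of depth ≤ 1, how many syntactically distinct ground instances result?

Ground terms of depth ≤ 1:
  With no function symbols every ground term is a constant, so there are exactly 5 ground terms at every depth bound.
  N_0 = 5
  N_1 = 5
  Explicitly: 3, 4, 2, 1, 0.
So there are 5 ground terms available for substitution.
There is 1 variable to instantiate (x2),  occurring in at least one literal, so different choices give different ground instances.
Number of ground instances = 5.

5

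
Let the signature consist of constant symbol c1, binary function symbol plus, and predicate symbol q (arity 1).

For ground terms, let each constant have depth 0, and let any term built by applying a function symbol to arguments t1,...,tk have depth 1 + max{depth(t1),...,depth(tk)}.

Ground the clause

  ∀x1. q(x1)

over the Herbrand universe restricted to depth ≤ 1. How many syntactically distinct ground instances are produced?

Ground terms of depth ≤ 1:
  Let N_k = |{terms of depth ≤ k}|. Then N_0 = 1 and N_k = 1 + N_{k-1}^2 for k ≥ 1 (one summand per function symbol, arity giving the exponent).
  N_0 = 1
  N_1 = 1 + 1^2 = 2
  Explicitly: c1, plus(c1, c1).
So there are 2 ground terms available for substitution.
The body mentions the single quantified variable x1; since ground terms form a free algebra, no two substitutions collapse to the same formula.
Number of ground instances = 2.

2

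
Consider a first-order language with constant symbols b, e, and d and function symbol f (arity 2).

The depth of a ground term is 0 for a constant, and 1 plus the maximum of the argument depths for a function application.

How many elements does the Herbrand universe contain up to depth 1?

Write N_k for the number of ground terms of depth ≤ k. A term of depth ≤ k is either a constant or a function symbol applied to arguments of depth ≤ k−1, so N_k = 3 + N_{k-1}^2.
N_0 = 3
N_1 = 3 + 3^2 = 12

12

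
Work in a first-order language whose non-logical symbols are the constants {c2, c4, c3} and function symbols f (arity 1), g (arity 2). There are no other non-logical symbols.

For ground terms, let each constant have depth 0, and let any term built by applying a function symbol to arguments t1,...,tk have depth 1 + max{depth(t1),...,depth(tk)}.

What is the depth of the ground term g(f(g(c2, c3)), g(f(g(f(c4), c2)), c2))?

depth(g(c2, c3)) = 1 + max(0, 0) = 1
depth(f(g(c2, c3))) = 1 + depth(g(c2, c3)) = 1 + 1 = 2
depth(f(c4)) = 1 + depth(c4) = 1 + 0 = 1
depth(g(f(c4), c2)) = 1 + max(1, 0) = 2
depth(f(g(f(c4), c2))) = 1 + depth(g(f(c4), c2)) = 1 + 2 = 3
depth(g(f(g(f(c4), c2)), c2)) = 1 + max(3, 0) = 4
depth(g(f(g(c2, c3)), g(f(g(f(c4), c2)), c2))) = 1 + max(2, 4) = 5

5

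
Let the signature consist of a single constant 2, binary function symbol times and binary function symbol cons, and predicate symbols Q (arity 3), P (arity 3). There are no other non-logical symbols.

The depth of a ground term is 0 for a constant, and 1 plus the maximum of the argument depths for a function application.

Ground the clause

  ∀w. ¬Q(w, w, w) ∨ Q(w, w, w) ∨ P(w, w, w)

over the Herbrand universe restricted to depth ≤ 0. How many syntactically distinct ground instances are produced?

Ground terms of depth ≤ 0:
  Write N_k for the number of ground terms of depth ≤ k. A term of depth ≤ k is either a constant or a function symbol applied to arguments of depth ≤ k−1, so N_k = 1 + N_{k-1}^2 + N_{k-1}^2.
  N_0 = 1
So there is exactly 1 ground term available for substitution.
The variable w ranges independently over the available ground terms, and distinct assignments produce distinct instances.
Number of ground instances = 1.

1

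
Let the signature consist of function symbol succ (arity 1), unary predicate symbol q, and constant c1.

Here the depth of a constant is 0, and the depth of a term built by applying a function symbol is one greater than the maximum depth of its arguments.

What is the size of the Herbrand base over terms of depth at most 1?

First count ground terms of depth ≤ 1.
Let N_k = |{terms of depth ≤ k}|. Then N_0 = 1 and N_k = 1 + N_{k-1} for k ≥ 1 (one summand per function symbol, arity giving the exponent).
N_0 = 1
N_1 = 1 + 1 = 2
So |H| = 2.
Each predicate of arity r yields |H|^r ground atoms (one per choice of an r-tuple from H):
  q: 2
Total ground atoms: 2.

2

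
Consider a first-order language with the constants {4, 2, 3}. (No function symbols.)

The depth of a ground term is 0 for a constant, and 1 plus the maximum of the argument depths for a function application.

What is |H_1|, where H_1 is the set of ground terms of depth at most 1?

3

With no function symbols every ground term is a constant, so there are exactly 3 ground terms at every depth bound.
N_0 = 3
N_1 = 3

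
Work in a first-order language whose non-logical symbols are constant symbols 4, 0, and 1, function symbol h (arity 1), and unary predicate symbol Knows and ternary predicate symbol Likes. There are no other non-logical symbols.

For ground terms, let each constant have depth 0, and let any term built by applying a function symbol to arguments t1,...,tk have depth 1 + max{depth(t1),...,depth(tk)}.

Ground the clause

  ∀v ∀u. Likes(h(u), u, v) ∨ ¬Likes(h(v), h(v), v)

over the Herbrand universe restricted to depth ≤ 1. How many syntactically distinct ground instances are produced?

Ground terms of depth ≤ 1:
  Count level by level. With function symbols h/1, the terms of depth ≤ k are the 3 constants together with each function applied to depth-≤(k−1) tuples, so N_k = 3 + N_{k-1}.
  N_0 = 3
  N_1 = 3 + 3 = 6
  Explicitly: 4, 0, 1, h(4), h(0), h(1).
So there are 6 ground terms available for substitution.
The body mentions every one of the 2 quantified variables; since ground terms form a free algebra, no two substitutions collapse to the same formula.
Number of ground instances = 6^2 = 36.

36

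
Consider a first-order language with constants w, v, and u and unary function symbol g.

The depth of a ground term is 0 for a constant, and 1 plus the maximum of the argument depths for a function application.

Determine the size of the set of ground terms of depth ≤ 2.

9

Write N_k for the number of ground terms of depth ≤ k. A term of depth ≤ k is either a constant or a function symbol applied to arguments of depth ≤ k−1, so N_k = 3 + N_{k-1}.
N_0 = 3
N_1 = 3 + 3 = 6
N_2 = 3 + 6 = 9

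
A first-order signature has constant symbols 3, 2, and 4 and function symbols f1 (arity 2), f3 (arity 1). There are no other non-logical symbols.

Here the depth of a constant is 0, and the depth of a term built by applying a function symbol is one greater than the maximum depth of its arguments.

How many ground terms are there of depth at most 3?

Let N_k count ground terms of depth at most k. Each non-constant term of depth ≤ k is some function symbol applied to depth-≤(k−1) arguments, giving N_k = 3 + N_{k-1}^2 + N_{k-1}.
N_0 = 3
N_1 = 3 + 3^2 + 3 = 15
N_2 = 3 + 15^2 + 15 = 243
N_3 = 3 + 243^2 + 243 = 59295

59295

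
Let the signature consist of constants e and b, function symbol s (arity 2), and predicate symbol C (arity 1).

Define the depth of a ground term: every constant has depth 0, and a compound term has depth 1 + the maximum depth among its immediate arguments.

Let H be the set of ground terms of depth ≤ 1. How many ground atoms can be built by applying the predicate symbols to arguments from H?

6

First count ground terms of depth ≤ 1.
Count level by level. With function symbols s/2, the terms of depth ≤ k are the 2 constants together with each function applied to depth-≤(k−1) tuples, so N_k = 2 + N_{k-1}^2.
N_0 = 2
N_1 = 2 + 2^2 = 6
So |H| = 6.
For each predicate symbol, the number of ground atoms is |H| raised to its arity; summing:
  C: 6
Total ground atoms: 6.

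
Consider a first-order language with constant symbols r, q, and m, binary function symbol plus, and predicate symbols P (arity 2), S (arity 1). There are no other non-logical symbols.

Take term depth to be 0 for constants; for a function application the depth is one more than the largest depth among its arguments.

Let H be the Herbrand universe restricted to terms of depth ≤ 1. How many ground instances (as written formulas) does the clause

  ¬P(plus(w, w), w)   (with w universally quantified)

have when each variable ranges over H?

12

Ground terms of depth ≤ 1:
  Let N_k count ground terms of depth at most k. Each non-constant term of depth ≤ k is some function symbol applied to depth-≤(k−1) arguments, giving N_k = 3 + N_{k-1}^2.
  N_0 = 3
  N_1 = 3 + 3^2 = 12
  Explicitly: r, q, m, plus(r, r), plus(r, q), plus(r, m), plus(q, r), plus(q, q), plus(q, m), plus(m, r), plus(m, q), plus(m, m).
So there are 12 ground terms available for substitution.
The body mentions the single quantified variable w; since ground terms form a free algebra, no two substitutions collapse to the same formula.
Number of ground instances = 12.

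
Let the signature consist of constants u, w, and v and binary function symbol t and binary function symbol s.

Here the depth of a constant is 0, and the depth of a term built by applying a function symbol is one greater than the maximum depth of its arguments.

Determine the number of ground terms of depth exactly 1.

Let N_k = |{terms of depth ≤ k}|. Then N_0 = 3 and N_k = 3 + N_{k-1}^2 + N_{k-1}^2 for k ≥ 1 (one summand per function symbol, arity giving the exponent).
N_0 = 3
N_1 = 3 + 3^2 + 3^2 = 21
Terms of depth exactly 1: N_1 − N_0 = 21 − 3 = 18.

18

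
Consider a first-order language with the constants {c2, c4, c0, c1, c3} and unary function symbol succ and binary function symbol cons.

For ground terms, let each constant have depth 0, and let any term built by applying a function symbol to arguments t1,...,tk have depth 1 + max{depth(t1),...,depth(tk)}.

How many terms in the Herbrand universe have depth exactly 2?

1230

Let N_k = |{terms of depth ≤ k}|. Then N_0 = 5 and N_k = 5 + N_{k-1} + N_{k-1}^2 for k ≥ 1 (one summand per function symbol, arity giving the exponent).
N_0 = 5
N_1 = 5 + 5 + 5^2 = 35
N_2 = 5 + 35 + 35^2 = 1265
Terms of depth exactly 2: N_2 − N_1 = 1265 − 35 = 1230.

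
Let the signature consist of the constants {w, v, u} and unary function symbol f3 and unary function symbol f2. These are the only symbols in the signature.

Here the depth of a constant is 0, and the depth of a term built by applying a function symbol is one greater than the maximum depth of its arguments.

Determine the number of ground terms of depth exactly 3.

Count level by level. With function symbols f3/1, f2/1, the terms of depth ≤ k are the 3 constants together with each function applied to depth-≤(k−1) tuples, so N_k = 3 + N_{k-1} + N_{k-1}.
N_0 = 3
N_1 = 3 + 3 + 3 = 9
N_2 = 3 + 9 + 9 = 21
N_3 = 3 + 21 + 21 = 45
Terms of depth exactly 3: N_3 − N_2 = 45 − 21 = 24.

24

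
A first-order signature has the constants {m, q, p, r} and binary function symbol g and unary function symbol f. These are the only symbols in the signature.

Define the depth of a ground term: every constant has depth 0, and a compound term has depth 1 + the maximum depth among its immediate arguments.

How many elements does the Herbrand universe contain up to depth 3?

Let N_k count ground terms of depth at most k. Each non-constant term of depth ≤ k is some function symbol applied to depth-≤(k−1) arguments, giving N_k = 4 + N_{k-1}^2 + N_{k-1}.
N_0 = 4
N_1 = 4 + 4^2 + 4 = 24
N_2 = 4 + 24^2 + 24 = 604
N_3 = 4 + 604^2 + 604 = 365424

365424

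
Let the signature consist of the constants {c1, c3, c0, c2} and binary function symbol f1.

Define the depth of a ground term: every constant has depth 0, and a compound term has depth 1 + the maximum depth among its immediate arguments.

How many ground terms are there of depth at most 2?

404

Count level by level. With function symbols f1/2, the terms of depth ≤ k are the 4 constants together with each function applied to depth-≤(k−1) tuples, so N_k = 4 + N_{k-1}^2.
N_0 = 4
N_1 = 4 + 4^2 = 20
N_2 = 4 + 20^2 = 404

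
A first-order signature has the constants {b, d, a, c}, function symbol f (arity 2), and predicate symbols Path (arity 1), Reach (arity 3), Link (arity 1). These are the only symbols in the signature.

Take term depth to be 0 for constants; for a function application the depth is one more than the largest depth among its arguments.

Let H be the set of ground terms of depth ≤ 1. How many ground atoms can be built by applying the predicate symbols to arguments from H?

First count ground terms of depth ≤ 1.
Let N_k count ground terms of depth at most k. Each non-constant term of depth ≤ k is some function symbol applied to depth-≤(k−1) arguments, giving N_k = 4 + N_{k-1}^2.
N_0 = 4
N_1 = 4 + 4^2 = 20
So |H| = 20.
A ground atom is a predicate applied to a tuple of terms from H, so the count is the sum over predicates of |H|^arity:
  Path: 20;  Reach: 20^3 = 8000;  Link: 20
Total ground atoms: 20 + 8000 + 20 = 8040.

8040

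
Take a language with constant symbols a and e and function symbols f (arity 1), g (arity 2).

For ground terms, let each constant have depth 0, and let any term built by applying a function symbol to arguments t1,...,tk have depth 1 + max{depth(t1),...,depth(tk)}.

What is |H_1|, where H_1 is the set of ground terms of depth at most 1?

Count level by level. With function symbols f/1, g/2, the terms of depth ≤ k are the 2 constants together with each function applied to depth-≤(k−1) tuples, so N_k = 2 + N_{k-1} + N_{k-1}^2.
N_0 = 2
N_1 = 2 + 2 + 2^2 = 8
Explicitly: a, e, f(a), f(e), g(a, a), g(a, e), g(e, a), g(e, e).

8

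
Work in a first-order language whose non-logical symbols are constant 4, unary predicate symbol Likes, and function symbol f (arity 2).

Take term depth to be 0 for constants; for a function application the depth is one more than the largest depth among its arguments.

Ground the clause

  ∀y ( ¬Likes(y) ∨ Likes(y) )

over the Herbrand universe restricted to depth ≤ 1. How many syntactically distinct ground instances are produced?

2

Ground terms of depth ≤ 1:
  Count level by level. With function symbols f/2, the terms of depth ≤ k are the 1 constant together with each function applied to depth-≤(k−1) tuples, so N_k = 1 + N_{k-1}^2.
  N_0 = 1
  N_1 = 1 + 1^2 = 2
  Explicitly: 4, f(4, 4).
So there are 2 ground terms available for substitution.
The body mentions the single quantified variable y; since ground terms form a free algebra, no two substitutions collapse to the same formula.
Number of ground instances = 2.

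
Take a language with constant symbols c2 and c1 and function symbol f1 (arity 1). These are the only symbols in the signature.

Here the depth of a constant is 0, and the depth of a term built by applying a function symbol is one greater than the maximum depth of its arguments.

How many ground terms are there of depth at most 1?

Let N_k = |{terms of depth ≤ k}|. Then N_0 = 2 and N_k = 2 + N_{k-1} for k ≥ 1 (one summand per function symbol, arity giving the exponent).
N_0 = 2
N_1 = 2 + 2 = 4
Explicitly: c2, c1, f1(c2), f1(c1).

4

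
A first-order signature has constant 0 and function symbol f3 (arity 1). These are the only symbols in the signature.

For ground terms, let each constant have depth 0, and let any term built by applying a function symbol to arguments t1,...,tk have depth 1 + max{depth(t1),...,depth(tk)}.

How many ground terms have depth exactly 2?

Write N_k for the number of ground terms of depth ≤ k. A term of depth ≤ k is either a constant or a function symbol applied to arguments of depth ≤ k−1, so N_k = 1 + N_{k-1}.
N_0 = 1
N_1 = 1 + 1 = 2
N_2 = 1 + 2 = 3
Terms of depth exactly 2: N_2 − N_1 = 3 − 2 = 1.

1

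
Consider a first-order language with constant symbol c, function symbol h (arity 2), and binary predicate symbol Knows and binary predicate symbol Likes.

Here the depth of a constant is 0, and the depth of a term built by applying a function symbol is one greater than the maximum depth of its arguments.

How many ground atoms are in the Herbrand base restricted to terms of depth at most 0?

2

First count ground terms of depth ≤ 0.
Write N_k for the number of ground terms of depth ≤ k. A term of depth ≤ k is either a constant or a function symbol applied to arguments of depth ≤ k−1, so N_k = 1 + N_{k-1}^2.
N_0 = 1
Explicitly: c.
So |H| = 1.
For each predicate symbol, the number of ground atoms is |H| raised to its arity; summing:
  Knows: 1^2 = 1;  Likes: 1^2 = 1
Total ground atoms: 1 + 1 = 2.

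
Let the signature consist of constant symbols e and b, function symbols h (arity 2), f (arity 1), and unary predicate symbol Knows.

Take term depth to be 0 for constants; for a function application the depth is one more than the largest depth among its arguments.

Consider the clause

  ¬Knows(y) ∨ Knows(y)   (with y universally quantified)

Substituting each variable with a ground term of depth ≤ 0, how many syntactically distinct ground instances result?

2

Ground terms of depth ≤ 0:
  If N_k denotes the number of depth-≤k ground terms, the 2 constants give N_0 = 2, and each function symbol of arity r contributes N_{k-1}^r new terms at level k: N_k = 2 + N_{k-1}^2 + N_{k-1}.
  N_0 = 2
So there are 2 ground terms available for substitution.
The variable y ranges independently over the available ground terms, and distinct assignments produce distinct instances.
Number of ground instances = 2.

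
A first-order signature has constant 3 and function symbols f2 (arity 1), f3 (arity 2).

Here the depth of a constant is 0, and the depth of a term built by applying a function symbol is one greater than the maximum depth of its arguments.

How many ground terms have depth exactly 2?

10

Write N_k for the number of ground terms of depth ≤ k. A term of depth ≤ k is either a constant or a function symbol applied to arguments of depth ≤ k−1, so N_k = 1 + N_{k-1} + N_{k-1}^2.
N_0 = 1
N_1 = 1 + 1 + 1^2 = 3
N_2 = 1 + 3 + 3^2 = 13
Terms of depth exactly 2: N_2 − N_1 = 13 − 3 = 10.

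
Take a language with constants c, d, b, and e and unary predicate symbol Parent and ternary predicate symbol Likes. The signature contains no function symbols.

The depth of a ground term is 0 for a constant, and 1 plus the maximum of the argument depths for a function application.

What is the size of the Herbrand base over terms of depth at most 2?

First count ground terms of depth ≤ 2.
With no function symbols every ground term is a constant, so there are exactly 4 ground terms at every depth bound.
N_0 = 4
N_1 = 4
N_2 = 4
Explicitly: c, d, b, e.
So |H| = 4.
Ground atoms are formed by filling each argument slot of a predicate with a term from H, so an r-ary predicate gives |H|^r atoms:
  Parent: 4;  Likes: 4^3 = 64
Total ground atoms: 4 + 64 = 68.

68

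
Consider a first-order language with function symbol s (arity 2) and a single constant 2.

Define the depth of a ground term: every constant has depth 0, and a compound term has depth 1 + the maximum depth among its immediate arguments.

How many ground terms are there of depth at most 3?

If N_k denotes the number of depth-≤k ground terms, the 1 constant gives N_0 = 1, and each function symbol of arity r contributes N_{k-1}^r new terms at level k: N_k = 1 + N_{k-1}^2.
N_0 = 1
N_1 = 1 + 1^2 = 2
N_2 = 1 + 2^2 = 5
N_3 = 1 + 5^2 = 26

26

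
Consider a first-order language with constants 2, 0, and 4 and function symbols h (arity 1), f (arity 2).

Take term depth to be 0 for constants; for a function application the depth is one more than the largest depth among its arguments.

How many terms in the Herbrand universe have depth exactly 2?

228

Write N_k for the number of ground terms of depth ≤ k. A term of depth ≤ k is either a constant or a function symbol applied to arguments of depth ≤ k−1, so N_k = 3 + N_{k-1} + N_{k-1}^2.
N_0 = 3
N_1 = 3 + 3 + 3^2 = 15
N_2 = 3 + 15 + 15^2 = 243
Terms of depth exactly 2: N_2 − N_1 = 243 − 15 = 228.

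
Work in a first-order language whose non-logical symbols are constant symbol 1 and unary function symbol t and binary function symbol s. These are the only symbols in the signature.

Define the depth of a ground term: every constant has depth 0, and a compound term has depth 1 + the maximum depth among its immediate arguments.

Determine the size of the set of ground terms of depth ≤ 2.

13

Let N_k count ground terms of depth at most k. Each non-constant term of depth ≤ k is some function symbol applied to depth-≤(k−1) arguments, giving N_k = 1 + N_{k-1} + N_{k-1}^2.
N_0 = 1
N_1 = 1 + 1 + 1^2 = 3
N_2 = 1 + 3 + 3^2 = 13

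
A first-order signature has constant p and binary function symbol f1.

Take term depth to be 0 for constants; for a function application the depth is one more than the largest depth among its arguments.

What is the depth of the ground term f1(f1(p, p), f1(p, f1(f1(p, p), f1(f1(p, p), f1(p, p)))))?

5

depth(f1(p, p)) = 1 + max(0, 0) = 1
depth(f1(f1(p, p), f1(p, p))) = 1 + max(1, 1) = 2
depth(f1(f1(p, p), f1(f1(p, p), f1(p, p)))) = 1 + max(1, 2) = 3
depth(f1(p, f1(f1(p, p), f1(f1(p, p), f1(p, p))))) = 1 + max(0, 3) = 4
depth(f1(f1(p, p), f1(p, f1(f1(p, p), f1(f1(p, p), f1(p, p)))))) = 1 + max(1, 4) = 5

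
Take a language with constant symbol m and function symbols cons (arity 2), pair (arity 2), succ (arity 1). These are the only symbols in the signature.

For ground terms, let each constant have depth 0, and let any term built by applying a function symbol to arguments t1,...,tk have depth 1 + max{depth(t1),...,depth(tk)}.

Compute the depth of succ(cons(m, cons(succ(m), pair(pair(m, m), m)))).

depth(succ(m)) = 1 + depth(m) = 1 + 0 = 1
depth(pair(m, m)) = 1 + max(0, 0) = 1
depth(pair(pair(m, m), m)) = 1 + max(1, 0) = 2
depth(cons(succ(m), pair(pair(m, m), m))) = 1 + max(1, 2) = 3
depth(cons(m, cons(succ(m), pair(pair(m, m), m)))) = 1 + max(0, 3) = 4
depth(succ(cons(m, cons(succ(m), pair(pair(m, m), m))))) = 1 + depth(cons(m, cons(succ(m), pair(pair(m, m), m)))) = 1 + 4 = 5

5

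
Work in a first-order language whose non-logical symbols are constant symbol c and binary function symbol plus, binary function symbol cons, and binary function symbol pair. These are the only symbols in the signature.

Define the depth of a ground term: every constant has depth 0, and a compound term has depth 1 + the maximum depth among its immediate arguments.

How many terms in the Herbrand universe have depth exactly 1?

3

Write N_k for the number of ground terms of depth ≤ k. A term of depth ≤ k is either a constant or a function symbol applied to arguments of depth ≤ k−1, so N_k = 1 + N_{k-1}^2 + N_{k-1}^2 + N_{k-1}^2.
N_0 = 1
N_1 = 1 + 1^2 + 1^2 + 1^2 = 4
Terms of depth exactly 1: N_1 − N_0 = 4 − 1 = 3.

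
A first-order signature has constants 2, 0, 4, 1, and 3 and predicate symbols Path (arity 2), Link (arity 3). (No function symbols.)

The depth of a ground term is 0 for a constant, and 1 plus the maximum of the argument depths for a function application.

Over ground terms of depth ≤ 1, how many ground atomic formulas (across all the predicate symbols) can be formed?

First count ground terms of depth ≤ 1.
With no function symbols every ground term is a constant, so there are exactly 5 ground terms at every depth bound.
N_0 = 5
N_1 = 5
Explicitly: 2, 0, 4, 1, 3.
So |H| = 5.
Ground atoms are formed by filling each argument slot of a predicate with a term from H, so an r-ary predicate gives |H|^r atoms:
  Path: 5^2 = 25;  Link: 5^3 = 125
Total ground atoms: 25 + 125 = 150.

150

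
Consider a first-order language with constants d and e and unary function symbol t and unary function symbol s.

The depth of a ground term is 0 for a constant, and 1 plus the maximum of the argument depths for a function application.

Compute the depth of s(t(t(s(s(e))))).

depth(s(e)) = 1 + depth(e) = 1 + 0 = 1
depth(s(s(e))) = 1 + depth(s(e)) = 1 + 1 = 2
depth(t(s(s(e)))) = 1 + depth(s(s(e))) = 1 + 2 = 3
depth(t(t(s(s(e))))) = 1 + depth(t(s(s(e)))) = 1 + 3 = 4
depth(s(t(t(s(s(e)))))) = 1 + depth(t(t(s(s(e))))) = 1 + 4 = 5

5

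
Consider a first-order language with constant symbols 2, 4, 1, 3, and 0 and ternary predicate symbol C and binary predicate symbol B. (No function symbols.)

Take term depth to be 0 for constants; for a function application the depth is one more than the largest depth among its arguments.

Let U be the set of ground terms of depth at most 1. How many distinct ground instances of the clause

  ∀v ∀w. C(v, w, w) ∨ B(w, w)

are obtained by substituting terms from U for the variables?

25

Ground terms of depth ≤ 1:
  With no function symbols every ground term is a constant, so there are exactly 5 ground terms at every depth bound.
  N_0 = 5
  N_1 = 5
So there are 5 ground terms available for substitution.
The clause has 2 distinct variables (v, w), each appearing in the body. In the free term algebra distinct substitutions yield syntactically distinct ground instances.
Number of ground instances = 5^2 = 25.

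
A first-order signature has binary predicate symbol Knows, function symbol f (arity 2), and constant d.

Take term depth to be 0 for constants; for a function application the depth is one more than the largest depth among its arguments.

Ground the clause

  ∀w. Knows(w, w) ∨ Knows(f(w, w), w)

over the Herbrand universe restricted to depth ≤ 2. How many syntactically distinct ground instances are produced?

Ground terms of depth ≤ 2:
  Write N_k for the number of ground terms of depth ≤ k. A term of depth ≤ k is either a constant or a function symbol applied to arguments of depth ≤ k−1, so N_k = 1 + N_{k-1}^2.
  N_0 = 1
  N_1 = 1 + 1^2 = 2
  N_2 = 1 + 2^2 = 5
  Explicitly: d, f(d, d), f(d, f(d, d)), f(f(d, d), d), f(f(d, d), f(d, d)).
So there are 5 ground terms available for substitution.
The variable w ranges independently over the available ground terms, and distinct assignments produce distinct instances.
Number of ground instances = 5.

5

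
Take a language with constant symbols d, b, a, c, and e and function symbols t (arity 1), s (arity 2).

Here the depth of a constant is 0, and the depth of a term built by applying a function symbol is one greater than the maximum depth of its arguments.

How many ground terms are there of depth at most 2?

1265

If N_k denotes the number of depth-≤k ground terms, the 5 constants give N_0 = 5, and each function symbol of arity r contributes N_{k-1}^r new terms at level k: N_k = 5 + N_{k-1} + N_{k-1}^2.
N_0 = 5
N_1 = 5 + 5 + 5^2 = 35
N_2 = 5 + 35 + 35^2 = 1265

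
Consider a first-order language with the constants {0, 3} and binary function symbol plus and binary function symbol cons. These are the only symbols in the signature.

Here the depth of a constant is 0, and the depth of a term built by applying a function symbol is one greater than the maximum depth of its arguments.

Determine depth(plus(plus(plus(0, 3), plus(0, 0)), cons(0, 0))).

3

depth(plus(0, 3)) = 1 + max(0, 0) = 1
depth(plus(0, 0)) = 1 + max(0, 0) = 1
depth(plus(plus(0, 3), plus(0, 0))) = 1 + max(1, 1) = 2
depth(cons(0, 0)) = 1 + max(0, 0) = 1
depth(plus(plus(plus(0, 3), plus(0, 0)), cons(0, 0))) = 1 + max(2, 1) = 3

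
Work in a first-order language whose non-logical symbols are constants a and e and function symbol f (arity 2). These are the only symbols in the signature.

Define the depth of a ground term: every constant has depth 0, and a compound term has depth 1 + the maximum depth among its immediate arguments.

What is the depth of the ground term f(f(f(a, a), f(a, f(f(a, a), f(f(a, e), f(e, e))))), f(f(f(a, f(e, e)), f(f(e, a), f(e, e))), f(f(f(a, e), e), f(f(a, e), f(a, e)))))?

6

depth(f(a, a)) = 1 + max(0, 0) = 1
depth(f(a, e)) = 1 + max(0, 0) = 1
depth(f(e, e)) = 1 + max(0, 0) = 1
depth(f(f(a, e), f(e, e))) = 1 + max(1, 1) = 2
depth(f(f(a, a), f(f(a, e), f(e, e)))) = 1 + max(1, 2) = 3
depth(f(a, f(f(a, a), f(f(a, e), f(e, e))))) = 1 + max(0, 3) = 4
depth(f(f(a, a), f(a, f(f(a, a), f(f(a, e), f(e, e)))))) = 1 + max(1, 4) = 5
depth(f(a, f(e, e))) = 1 + max(0, 1) = 2
depth(f(e, a)) = 1 + max(0, 0) = 1
depth(f(f(e, a), f(e, e))) = 1 + max(1, 1) = 2
depth(f(f(a, f(e, e)), f(f(e, a), f(e, e)))) = 1 + max(2, 2) = 3
depth(f(f(a, e), e)) = 1 + max(1, 0) = 2
depth(f(f(a, e), f(a, e))) = 1 + max(1, 1) = 2
depth(f(f(f(a, e), e), f(f(a, e), f(a, e)))) = 1 + max(2, 2) = 3
depth(f(f(f(a, f(e, e)), f(f(e, a), f(e, e))), f(f(f(a, e), e), f(f(a, e), f(a, e))))) = 1 + max(3, 3) = 4
depth(f(f(f(a, a), f(a, f(f(a, a), f(f(a, e), f(e, e))))), f(f(f(a, f(e, e)), f(f(e, a), f(e, e))), f(f(f(a, e), e), f(f(a, e), f(a, e)))))) = 1 + max(5, 4) = 6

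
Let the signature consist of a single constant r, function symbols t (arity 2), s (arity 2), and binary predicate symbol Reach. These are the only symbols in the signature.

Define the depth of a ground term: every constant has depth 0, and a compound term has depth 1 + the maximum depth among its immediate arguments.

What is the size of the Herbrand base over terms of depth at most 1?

First count ground terms of depth ≤ 1.
Let N_k count ground terms of depth at most k. Each non-constant term of depth ≤ k is some function symbol applied to depth-≤(k−1) arguments, giving N_k = 1 + N_{k-1}^2 + N_{k-1}^2.
N_0 = 1
N_1 = 1 + 1^2 + 1^2 = 3
So |H| = 3.
A ground atom is a predicate applied to a tuple of terms from H, so the count is the sum over predicates of |H|^arity:
  Reach: 3^2 = 9
Total ground atoms: 9.

9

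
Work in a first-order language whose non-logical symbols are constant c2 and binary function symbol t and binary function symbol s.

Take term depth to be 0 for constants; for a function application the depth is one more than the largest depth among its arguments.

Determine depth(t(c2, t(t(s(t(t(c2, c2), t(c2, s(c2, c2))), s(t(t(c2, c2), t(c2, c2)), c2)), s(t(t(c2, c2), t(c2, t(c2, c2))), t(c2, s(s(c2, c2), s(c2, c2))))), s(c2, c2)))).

depth(t(c2, c2)) = 1 + max(0, 0) = 1
depth(s(c2, c2)) = 1 + max(0, 0) = 1
depth(t(c2, s(c2, c2))) = 1 + max(0, 1) = 2
depth(t(t(c2, c2), t(c2, s(c2, c2)))) = 1 + max(1, 2) = 3
depth(t(t(c2, c2), t(c2, c2))) = 1 + max(1, 1) = 2
depth(s(t(t(c2, c2), t(c2, c2)), c2)) = 1 + max(2, 0) = 3
depth(s(t(t(c2, c2), t(c2, s(c2, c2))), s(t(t(c2, c2), t(c2, c2)), c2))) = 1 + max(3, 3) = 4
depth(t(c2, t(c2, c2))) = 1 + max(0, 1) = 2
depth(t(t(c2, c2), t(c2, t(c2, c2)))) = 1 + max(1, 2) = 3
depth(s(s(c2, c2), s(c2, c2))) = 1 + max(1, 1) = 2
depth(t(c2, s(s(c2, c2), s(c2, c2)))) = 1 + max(0, 2) = 3
depth(s(t(t(c2, c2), t(c2, t(c2, c2))), t(c2, s(s(c2, c2), s(c2, c2))))) = 1 + max(3, 3) = 4
depth(t(s(t(t(c2, c2), t(c2, s(c2, c2))), s(t(t(c2, c2), t(c2, c2)), c2)), s(t(t(c2, c2), t(c2, t(c2, c2))), t(c2, s(s(c2, c2), s(c2, c2)))))) = 1 + max(4, 4) = 5
depth(t(t(s(t(t(c2, c2), t(c2, s(c2, c2))), s(t(t(c2, c2), t(c2, c2)), c2)), s(t(t(c2, c2), t(c2, t(c2, c2))), t(c2, s(s(c2, c2), s(c2, c2))))), s(c2, c2))) = 1 + max(5, 1) = 6
depth(t(c2, t(t(s(t(t(c2, c2), t(c2, s(c2, c2))), s(t(t(c2, c2), t(c2, c2)), c2)), s(t(t(c2, c2), t(c2, t(c2, c2))), t(c2, s(s(c2, c2), s(c2, c2))))), s(c2, c2)))) = 1 + max(0, 6) = 7

7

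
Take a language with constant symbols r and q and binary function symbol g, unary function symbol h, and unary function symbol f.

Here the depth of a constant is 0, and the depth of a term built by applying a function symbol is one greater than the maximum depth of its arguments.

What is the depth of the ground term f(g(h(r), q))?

3

depth(h(r)) = 1 + depth(r) = 1 + 0 = 1
depth(g(h(r), q)) = 1 + max(1, 0) = 2
depth(f(g(h(r), q))) = 1 + depth(g(h(r), q)) = 1 + 2 = 3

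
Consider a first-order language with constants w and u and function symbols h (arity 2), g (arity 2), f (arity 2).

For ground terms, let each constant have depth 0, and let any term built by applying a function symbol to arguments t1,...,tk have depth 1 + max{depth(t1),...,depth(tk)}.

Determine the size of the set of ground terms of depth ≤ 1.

14

Let N_k = |{terms of depth ≤ k}|. Then N_0 = 2 and N_k = 2 + N_{k-1}^2 + N_{k-1}^2 + N_{k-1}^2 for k ≥ 1 (one summand per function symbol, arity giving the exponent).
N_0 = 2
N_1 = 2 + 2^2 + 2^2 + 2^2 = 14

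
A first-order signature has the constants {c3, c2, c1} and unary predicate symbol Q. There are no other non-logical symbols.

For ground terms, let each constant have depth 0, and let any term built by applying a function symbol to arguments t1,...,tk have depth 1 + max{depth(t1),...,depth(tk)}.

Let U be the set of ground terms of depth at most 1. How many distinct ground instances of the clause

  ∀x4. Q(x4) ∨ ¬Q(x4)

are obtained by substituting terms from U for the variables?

3

Ground terms of depth ≤ 1:
  With no function symbols every ground term is a constant, so there are exactly 3 ground terms at every depth bound.
  N_0 = 3
  N_1 = 3
  Explicitly: c3, c2, c1.
So there are 3 ground terms available for substitution.
There is 1 variable to instantiate (x4),  occurring in at least one literal, so different choices give different ground instances.
Number of ground instances = 3.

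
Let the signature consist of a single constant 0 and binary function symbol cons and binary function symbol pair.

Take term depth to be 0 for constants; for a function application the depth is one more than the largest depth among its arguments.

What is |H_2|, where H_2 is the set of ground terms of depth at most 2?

If N_k denotes the number of depth-≤k ground terms, the 1 constant gives N_0 = 1, and each function symbol of arity r contributes N_{k-1}^r new terms at level k: N_k = 1 + N_{k-1}^2 + N_{k-1}^2.
N_0 = 1
N_1 = 1 + 1^2 + 1^2 = 3
N_2 = 1 + 3^2 + 3^2 = 19

19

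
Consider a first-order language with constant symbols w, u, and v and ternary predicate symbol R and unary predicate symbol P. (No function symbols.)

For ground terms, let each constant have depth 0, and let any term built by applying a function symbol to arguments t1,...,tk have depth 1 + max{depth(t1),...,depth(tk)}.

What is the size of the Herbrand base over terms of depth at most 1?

First count ground terms of depth ≤ 1.
With no function symbols every ground term is a constant, so there are exactly 3 ground terms at every depth bound.
N_0 = 3
N_1 = 3
Explicitly: w, u, v.
So |H| = 3.
For each predicate symbol, the number of ground atoms is |H| raised to its arity; summing:
  R: 3^3 = 27;  P: 3
Total ground atoms: 27 + 3 = 30.

30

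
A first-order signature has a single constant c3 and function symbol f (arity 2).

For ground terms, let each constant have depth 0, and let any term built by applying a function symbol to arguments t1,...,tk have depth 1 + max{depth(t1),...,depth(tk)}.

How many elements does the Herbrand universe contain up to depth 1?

2

If N_k denotes the number of depth-≤k ground terms, the 1 constant gives N_0 = 1, and each function symbol of arity r contributes N_{k-1}^r new terms at level k: N_k = 1 + N_{k-1}^2.
N_0 = 1
N_1 = 1 + 1^2 = 2
Explicitly: c3, f(c3, c3).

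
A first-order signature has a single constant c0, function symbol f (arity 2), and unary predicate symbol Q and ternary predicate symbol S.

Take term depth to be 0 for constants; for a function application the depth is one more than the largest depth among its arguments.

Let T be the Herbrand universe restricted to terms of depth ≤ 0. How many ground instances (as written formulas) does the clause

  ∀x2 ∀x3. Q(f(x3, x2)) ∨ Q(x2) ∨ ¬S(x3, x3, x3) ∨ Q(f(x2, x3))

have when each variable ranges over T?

Ground terms of depth ≤ 0:
  Let N_k count ground terms of depth at most k. Each non-constant term of depth ≤ k is some function symbol applied to depth-≤(k−1) arguments, giving N_k = 1 + N_{k-1}^2.
  N_0 = 1
So there is exactly 1 ground term available for substitution.
The clause has 2 distinct variables (x2, x3), each appearing in the body. In the free term algebra distinct substitutions yield syntactically distinct ground instances.
Number of ground instances = 1^2 = 1.

1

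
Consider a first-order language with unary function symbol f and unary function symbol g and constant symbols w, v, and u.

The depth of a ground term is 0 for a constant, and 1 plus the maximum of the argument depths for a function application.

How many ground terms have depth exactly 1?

6

Let N_k count ground terms of depth at most k. Each non-constant term of depth ≤ k is some function symbol applied to depth-≤(k−1) arguments, giving N_k = 3 + N_{k-1} + N_{k-1}.
N_0 = 3
N_1 = 3 + 3 + 3 = 9
Terms of depth exactly 1: N_1 − N_0 = 9 − 3 = 6.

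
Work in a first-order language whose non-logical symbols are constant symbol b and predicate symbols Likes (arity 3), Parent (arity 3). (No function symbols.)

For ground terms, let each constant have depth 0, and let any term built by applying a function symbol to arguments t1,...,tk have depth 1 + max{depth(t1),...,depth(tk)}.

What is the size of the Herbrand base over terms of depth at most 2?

2

First count ground terms of depth ≤ 2.
With no function symbols every ground term is a constant, so there is exactly 1 ground term at every depth bound.
N_0 = 1
N_1 = 1
N_2 = 1
Explicitly: b.
So |H| = 1.
Each predicate of arity r yields |H|^r ground atoms (one per choice of an r-tuple from H):
  Likes: 1^3 = 1;  Parent: 1^3 = 1
Total ground atoms: 1 + 1 = 2.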